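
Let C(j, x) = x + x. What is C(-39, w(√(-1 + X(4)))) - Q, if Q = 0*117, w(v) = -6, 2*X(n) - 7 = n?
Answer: -12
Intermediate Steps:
X(n) = 7/2 + n/2
C(j, x) = 2*x
Q = 0
C(-39, w(√(-1 + X(4)))) - Q = 2*(-6) - 1*0 = -12 + 0 = -12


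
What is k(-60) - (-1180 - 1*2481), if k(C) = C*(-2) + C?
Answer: 3721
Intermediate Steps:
k(C) = -C (k(C) = -2*C + C = -C)
k(-60) - (-1180 - 1*2481) = -1*(-60) - (-1180 - 1*2481) = 60 - (-1180 - 2481) = 60 - 1*(-3661) = 60 + 3661 = 3721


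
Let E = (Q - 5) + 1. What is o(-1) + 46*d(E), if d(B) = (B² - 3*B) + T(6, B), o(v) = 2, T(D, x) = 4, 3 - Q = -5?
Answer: 370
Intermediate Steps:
Q = 8 (Q = 3 - 1*(-5) = 3 + 5 = 8)
E = 4 (E = (8 - 5) + 1 = 3 + 1 = 4)
d(B) = 4 + B² - 3*B (d(B) = (B² - 3*B) + 4 = 4 + B² - 3*B)
o(-1) + 46*d(E) = 2 + 46*(4 + 4² - 3*4) = 2 + 46*(4 + 16 - 12) = 2 + 46*8 = 2 + 368 = 370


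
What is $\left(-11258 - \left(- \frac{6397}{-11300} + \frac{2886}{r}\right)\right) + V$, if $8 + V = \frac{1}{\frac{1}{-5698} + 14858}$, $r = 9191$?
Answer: $- \frac{7620514986154997357}{676364260375300} \approx -11267.0$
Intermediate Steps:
$V = - \frac{677281366}{84660883}$ ($V = -8 + \frac{1}{\frac{1}{-5698} + 14858} = -8 + \frac{1}{- \frac{1}{5698} + 14858} = -8 + \frac{1}{\frac{84660883}{5698}} = -8 + \frac{5698}{84660883} = - \frac{677281366}{84660883} \approx -7.9999$)
$\left(-11258 - \left(- \frac{6397}{-11300} + \frac{2886}{r}\right)\right) + V = \left(-11258 - \left(- \frac{6397}{-11300} + \frac{2886}{9191}\right)\right) - \frac{677281366}{84660883} = \left(-11258 - \left(\left(-6397\right) \left(- \frac{1}{11300}\right) + 2886 \cdot \frac{1}{9191}\right)\right) - \frac{677281366}{84660883} = \left(-11258 - \left(\frac{6397}{11300} + \frac{222}{707}\right)\right) - \frac{677281366}{84660883} = \left(-11258 - \frac{7031279}{7989100}\right) - \frac{677281366}{84660883} = - \frac{89948319079}{7989100} - \frac{677281366}{84660883} = - \frac{7620514986154997357}{676364260375300}$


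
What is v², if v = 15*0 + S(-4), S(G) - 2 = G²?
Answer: 324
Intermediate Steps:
S(G) = 2 + G²
v = 18 (v = 15*0 + (2 + (-4)²) = 0 + (2 + 16) = 0 + 18 = 18)
v² = 18² = 324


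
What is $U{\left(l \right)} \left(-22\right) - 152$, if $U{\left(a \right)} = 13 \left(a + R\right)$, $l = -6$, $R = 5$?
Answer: $134$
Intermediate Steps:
$U{\left(a \right)} = 65 + 13 a$ ($U{\left(a \right)} = 13 \left(a + 5\right) = 13 \left(5 + a\right) = 65 + 13 a$)
$U{\left(l \right)} \left(-22\right) - 152 = \left(65 + 13 \left(-6\right)\right) \left(-22\right) - 152 = \left(65 - 78\right) \left(-22\right) - 152 = \left(-13\right) \left(-22\right) - 152 = 286 - 152 = 134$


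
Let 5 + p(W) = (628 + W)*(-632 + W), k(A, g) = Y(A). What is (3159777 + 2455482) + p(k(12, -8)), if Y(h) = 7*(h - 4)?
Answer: 5221270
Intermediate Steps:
Y(h) = -28 + 7*h (Y(h) = 7*(-4 + h) = -28 + 7*h)
k(A, g) = -28 + 7*A
p(W) = -5 + (-632 + W)*(628 + W) (p(W) = -5 + (628 + W)*(-632 + W) = -5 + (-632 + W)*(628 + W))
(3159777 + 2455482) + p(k(12, -8)) = (3159777 + 2455482) + (-396901 + (-28 + 7*12)² - 4*(-28 + 7*12)) = 5615259 + (-396901 + (-28 + 84)² - 4*(-28 + 84)) = 5615259 + (-396901 + 56² - 4*56) = 5615259 + (-396901 + 3136 - 224) = 5615259 - 393989 = 5221270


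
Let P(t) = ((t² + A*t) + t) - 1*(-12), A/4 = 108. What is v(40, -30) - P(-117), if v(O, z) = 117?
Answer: 37077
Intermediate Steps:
A = 432 (A = 4*108 = 432)
P(t) = 12 + t² + 433*t (P(t) = ((t² + 432*t) + t) - 1*(-12) = (t² + 433*t) + 12 = 12 + t² + 433*t)
v(40, -30) - P(-117) = 117 - (12 + (-117)² + 433*(-117)) = 117 - (12 + 13689 - 50661) = 117 - 1*(-36960) = 117 + 36960 = 37077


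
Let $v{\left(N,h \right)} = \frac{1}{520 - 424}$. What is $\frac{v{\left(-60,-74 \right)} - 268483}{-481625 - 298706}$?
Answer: $\frac{25774367}{74911776} \approx 0.34406$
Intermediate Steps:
$v{\left(N,h \right)} = \frac{1}{96}$
$\frac{v{\left(-60,-74 \right)} - 268483}{-481625 - 298706} = \frac{\frac{1}{96} - 268483}{-481625 - 298706} = - \frac{25774367}{96 \left(-481625 - 298706\right)} = - \frac{25774367}{96 \left(-780331\right)} = \left(- \frac{25774367}{96}\right) \left(- \frac{1}{780331}\right) = \frac{25774367}{74911776}$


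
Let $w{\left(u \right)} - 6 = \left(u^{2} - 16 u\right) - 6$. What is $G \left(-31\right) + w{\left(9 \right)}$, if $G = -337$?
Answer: $10384$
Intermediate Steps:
$w{\left(u \right)} = u^{2} - 16 u$ ($w{\left(u \right)} = 6 - \left(6 - u^{2} + 16 u\right) = u^{2} - 16 u$)
$G \left(-31\right) + w{\left(9 \right)} = \left(-337\right) \left(-31\right) + 9 \left(-16 + 9\right) = 10447 + 9 \left(-7\right) = 10447 - 63 = 10384$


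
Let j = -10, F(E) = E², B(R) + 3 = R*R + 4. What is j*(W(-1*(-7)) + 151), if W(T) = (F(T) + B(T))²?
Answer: -99520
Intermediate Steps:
B(R) = 1 + R² (B(R) = -3 + (R*R + 4) = -3 + (R² + 4) = -3 + (4 + R²) = 1 + R²)
W(T) = (1 + 2*T²)² (W(T) = (T² + (1 + T²))² = (1 + 2*T²)²)
j*(W(-1*(-7)) + 151) = -10*((1 + 2*(-1*(-7))²)² + 151) = -10*((1 + 2*7²)² + 151) = -10*((1 + 2*49)² + 151) = -10*((1 + 98)² + 151) = -10*(99² + 151) = -10*(9801 + 151) = -10*9952 = -99520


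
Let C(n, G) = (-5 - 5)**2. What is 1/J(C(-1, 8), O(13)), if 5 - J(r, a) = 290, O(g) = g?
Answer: -1/285 ≈ -0.0035088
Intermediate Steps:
C(n, G) = 100 (C(n, G) = (-10)**2 = 100)
J(r, a) = -285 (J(r, a) = 5 - 1*290 = 5 - 290 = -285)
1/J(C(-1, 8), O(13)) = 1/(-285) = -1/285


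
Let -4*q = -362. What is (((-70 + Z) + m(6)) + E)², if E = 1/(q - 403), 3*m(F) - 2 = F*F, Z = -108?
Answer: 96103720036/3515625 ≈ 27336.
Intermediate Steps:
q = 181/2 (q = -¼*(-362) = 181/2 ≈ 90.500)
m(F) = ⅔ + F²/3 (m(F) = ⅔ + (F*F)/3 = ⅔ + F²/3)
E = -2/625 (E = 1/(181/2 - 403) = 1/(-625/2) = -2/625 ≈ -0.0032000)
(((-70 + Z) + m(6)) + E)² = (((-70 - 108) + (⅔ + (⅓)*6²)) - 2/625)² = ((-178 + (⅔ + (⅓)*36)) - 2/625)² = ((-178 + (⅔ + 12)) - 2/625)² = ((-178 + 38/3) - 2/625)² = (-496/3 - 2/625)² = (-310006/1875)² = 96103720036/3515625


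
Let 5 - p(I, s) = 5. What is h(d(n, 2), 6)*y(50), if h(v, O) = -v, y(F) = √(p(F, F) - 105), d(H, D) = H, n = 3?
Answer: -3*I*√105 ≈ -30.741*I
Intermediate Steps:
p(I, s) = 0 (p(I, s) = 5 - 1*5 = 5 - 5 = 0)
y(F) = I*√105 (y(F) = √(0 - 105) = √(-105) = I*√105)
h(d(n, 2), 6)*y(50) = (-1*3)*(I*√105) = -3*I*√105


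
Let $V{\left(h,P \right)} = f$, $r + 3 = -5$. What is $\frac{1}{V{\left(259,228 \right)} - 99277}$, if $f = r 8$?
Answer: $- \frac{1}{99341} \approx -1.0066 \cdot 10^{-5}$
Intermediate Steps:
$r = -8$ ($r = -3 - 5 = -8$)
$f = -64$ ($f = \left(-8\right) 8 = -64$)
$V{\left(h,P \right)} = -64$
$\frac{1}{V{\left(259,228 \right)} - 99277} = \frac{1}{-64 - 99277} = \frac{1}{-99341} = - \frac{1}{99341}$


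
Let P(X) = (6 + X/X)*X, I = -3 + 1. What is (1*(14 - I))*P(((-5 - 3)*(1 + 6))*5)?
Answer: -31360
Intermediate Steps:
I = -2
P(X) = 7*X (P(X) = (6 + 1)*X = 7*X)
(1*(14 - I))*P(((-5 - 3)*(1 + 6))*5) = (1*(14 - 1*(-2)))*(7*(((-5 - 3)*(1 + 6))*5)) = (1*(14 + 2))*(7*(-8*7*5)) = (1*16)*(7*(-56*5)) = 16*(7*(-280)) = 16*(-1960) = -31360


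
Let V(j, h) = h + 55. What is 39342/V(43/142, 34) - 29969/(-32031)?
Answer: 1262830843/2850759 ≈ 442.98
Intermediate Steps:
V(j, h) = 55 + h
39342/V(43/142, 34) - 29969/(-32031) = 39342/(55 + 34) - 29969/(-32031) = 39342/89 - 29969*(-1/32031) = 39342*(1/89) + 29969/32031 = 39342/89 + 29969/32031 = 1262830843/2850759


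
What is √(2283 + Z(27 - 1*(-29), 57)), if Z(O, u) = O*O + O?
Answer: 5*√219 ≈ 73.993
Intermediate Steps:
Z(O, u) = O + O² (Z(O, u) = O² + O = O + O²)
√(2283 + Z(27 - 1*(-29), 57)) = √(2283 + (27 - 1*(-29))*(1 + (27 - 1*(-29)))) = √(2283 + (27 + 29)*(1 + (27 + 29))) = √(2283 + 56*(1 + 56)) = √(2283 + 56*57) = √(2283 + 3192) = √5475 = 5*√219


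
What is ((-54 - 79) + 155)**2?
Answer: 484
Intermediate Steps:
((-54 - 79) + 155)**2 = (-133 + 155)**2 = 22**2 = 484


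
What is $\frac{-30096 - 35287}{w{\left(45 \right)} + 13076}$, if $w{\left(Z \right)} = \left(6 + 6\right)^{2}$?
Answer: $- \frac{65383}{13220} \approx -4.9458$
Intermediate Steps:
$w{\left(Z \right)} = 144$ ($w{\left(Z \right)} = 12^{2} = 144$)
$\frac{-30096 - 35287}{w{\left(45 \right)} + 13076} = \frac{-30096 - 35287}{144 + 13076} = - \frac{65383}{13220}$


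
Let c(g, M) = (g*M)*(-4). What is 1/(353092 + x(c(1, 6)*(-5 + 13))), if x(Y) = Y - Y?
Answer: 1/353092 ≈ 2.8321e-6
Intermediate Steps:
c(g, M) = -4*M*g (c(g, M) = (M*g)*(-4) = -4*M*g)
x(Y) = 0
1/(353092 + x(c(1, 6)*(-5 + 13))) = 1/(353092 + 0) = 1/353092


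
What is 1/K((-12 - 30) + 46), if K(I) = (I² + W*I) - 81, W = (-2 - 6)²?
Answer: 1/191 ≈ 0.0052356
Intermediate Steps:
W = 64 (W = (-8)² = 64)
K(I) = -81 + I² + 64*I (K(I) = (I² + 64*I) - 81 = -81 + I² + 64*I)
1/K((-12 - 30) + 46) = 1/(-81 + ((-12 - 30) + 46)² + 64*((-12 - 30) + 46)) = 1/(-81 + (-42 + 46)² + 64*(-42 + 46)) = 1/(-81 + 4² + 64*4) = 1/(-81 + 16 + 256) = 1/191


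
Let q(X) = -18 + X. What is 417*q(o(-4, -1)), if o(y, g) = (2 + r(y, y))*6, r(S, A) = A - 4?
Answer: -22518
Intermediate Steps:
r(S, A) = -4 + A
o(y, g) = -12 + 6*y (o(y, g) = (2 + (-4 + y))*6 = (-2 + y)*6 = -12 + 6*y)
417*q(o(-4, -1)) = 417*(-18 + (-12 + 6*(-4))) = 417*(-18 + (-12 - 24)) = 417*(-18 - 36) = 417*(-54) = -22518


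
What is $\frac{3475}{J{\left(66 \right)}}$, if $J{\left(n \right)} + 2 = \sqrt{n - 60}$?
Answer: $3475 + \frac{3475 \sqrt{6}}{2} \approx 7731.0$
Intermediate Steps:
$J{\left(n \right)} = -2 + \sqrt{-60 + n}$ ($J{\left(n \right)} = -2 + \sqrt{n - 60} = -2 + \sqrt{-60 + n}$)
$\frac{3475}{J{\left(66 \right)}} = \frac{3475}{-2 + \sqrt{-60 + 66}} = \frac{3475}{-2 + \sqrt{6}}$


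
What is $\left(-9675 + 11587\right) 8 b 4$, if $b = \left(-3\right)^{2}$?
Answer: $550656$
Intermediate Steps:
$b = 9$
$\left(-9675 + 11587\right) 8 b 4 = \left(-9675 + 11587\right) 8 \cdot 9 \cdot 4 = 1912 \cdot 72 \cdot 4 = 1912 \cdot 288 = 550656$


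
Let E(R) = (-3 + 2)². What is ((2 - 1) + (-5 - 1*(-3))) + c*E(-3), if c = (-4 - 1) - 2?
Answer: -8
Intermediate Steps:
c = -7 (c = -5 - 2 = -7)
E(R) = 1 (E(R) = (-1)² = 1)
((2 - 1) + (-5 - 1*(-3))) + c*E(-3) = ((2 - 1) + (-5 - 1*(-3))) - 7*1 = (1 + (-5 + 3)) - 7 = (1 - 2) - 7 = -1 - 7 = -8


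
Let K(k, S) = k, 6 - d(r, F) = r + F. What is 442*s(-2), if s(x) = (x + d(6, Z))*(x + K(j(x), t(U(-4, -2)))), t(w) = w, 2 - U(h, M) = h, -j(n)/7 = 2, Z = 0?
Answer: 14144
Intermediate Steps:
j(n) = -14 (j(n) = -7*2 = -14)
U(h, M) = 2 - h
d(r, F) = 6 - F - r (d(r, F) = 6 - (r + F) = 6 - (F + r) = 6 + (-F - r) = 6 - F - r)
s(x) = x*(-14 + x) (s(x) = (x + (6 - 1*0 - 1*6))*(x - 14) = (x + (6 + 0 - 6))*(-14 + x) = (x + 0)*(-14 + x) = x*(-14 + x))
442*s(-2) = 442*(-2*(-14 - 2)) = 442*(-2*(-16)) = 442*32 = 14144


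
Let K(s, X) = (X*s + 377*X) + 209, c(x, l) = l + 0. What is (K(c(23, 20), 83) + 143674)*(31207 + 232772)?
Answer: 46680462486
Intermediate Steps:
c(x, l) = l
K(s, X) = 209 + 377*X + X*s (K(s, X) = (377*X + X*s) + 209 = 209 + 377*X + X*s)
(K(c(23, 20), 83) + 143674)*(31207 + 232772) = ((209 + 377*83 + 83*20) + 143674)*(31207 + 232772) = ((209 + 31291 + 1660) + 143674)*263979 = (33160 + 143674)*263979 = 176834*263979 = 46680462486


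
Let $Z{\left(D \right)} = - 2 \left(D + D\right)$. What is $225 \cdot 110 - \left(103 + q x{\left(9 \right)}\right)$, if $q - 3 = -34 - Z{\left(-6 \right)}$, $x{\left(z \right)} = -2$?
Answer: $24537$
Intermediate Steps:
$Z{\left(D \right)} = - 4 D$ ($Z{\left(D \right)} = - 2 \cdot 2 D = - 4 D$)
$q = -55$ ($q = 3 - \left(34 - -24\right) = 3 - 58 = -55$)
$225 \cdot 110 - \left(103 + q x{\left(9 \right)}\right) = 225 \cdot 110 - \left(103 - -110\right) = 24750 - \left(103 + 110\right) = 24750 - 213 = 24537$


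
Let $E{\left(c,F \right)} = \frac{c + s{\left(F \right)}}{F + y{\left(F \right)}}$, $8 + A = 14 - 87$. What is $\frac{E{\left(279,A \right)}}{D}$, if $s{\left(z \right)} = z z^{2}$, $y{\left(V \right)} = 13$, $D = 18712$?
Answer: $\frac{265581}{636208} \approx 0.41744$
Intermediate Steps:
$s{\left(z \right)} = z^{3}$
$A = -81$ ($A = -8 + \left(14 - 87\right) = -8 - 73 = -81$)
$E{\left(c,F \right)} = \frac{c + F^{3}}{13 + F}$ ($E{\left(c,F \right)} = \frac{c + F^{3}}{F + 13} = \frac{c + F^{3}}{13 + F}$)
$\frac{E{\left(279,A \right)}}{D} = \frac{\frac{1}{13 - 81} \left(279 + \left(-81\right)^{3}\right)}{18712} = \frac{279 - 531441}{-68} \cdot \frac{1}{18712} = \left(- \frac{1}{68}\right) \left(-531162\right) \frac{1}{18712} = \frac{265581}{34} \cdot \frac{1}{18712} = \frac{265581}{636208}$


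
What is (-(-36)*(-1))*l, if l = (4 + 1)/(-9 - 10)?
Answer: 180/19 ≈ 9.4737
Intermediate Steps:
l = -5/19 (l = 5/(-19) = 5*(-1/19) = -5/19 ≈ -0.26316)
(-(-36)*(-1))*l = -(-36)*(-1)*(-5/19) = -12*3*(-5/19) = -36*(-5/19) = 180/19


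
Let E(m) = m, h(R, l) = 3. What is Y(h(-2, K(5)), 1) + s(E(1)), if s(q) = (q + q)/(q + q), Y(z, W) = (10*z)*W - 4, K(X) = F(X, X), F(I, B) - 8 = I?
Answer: 27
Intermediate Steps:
F(I, B) = 8 + I
K(X) = 8 + X
Y(z, W) = -4 + 10*W*z (Y(z, W) = 10*W*z - 4 = -4 + 10*W*z)
s(q) = 1 (s(q) = (2*q)/((2*q)) = (2*q)*(1/(2*q)) = 1)
Y(h(-2, K(5)), 1) + s(E(1)) = (-4 + 10*1*3) + 1 = (-4 + 30) + 1 = 26 + 1 = 27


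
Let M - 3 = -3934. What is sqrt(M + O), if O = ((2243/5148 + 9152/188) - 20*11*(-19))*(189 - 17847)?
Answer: I*sqrt(13494034292873134)/13442 ≈ 8641.9*I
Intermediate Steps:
M = -3931 (M = 3 - 3934 = -3931)
O = -1003818182625/13442 (O = ((2243*(1/5148) + 9152*(1/188)) - 220*(-19))*(-17658) = ((2243/5148 + 2288/47) + 4180)*(-17658) = (11884045/241956 + 4180)*(-17658) = (1023260125/241956)*(-17658) = -1003818182625/13442 ≈ -7.4678e+7)
sqrt(M + O) = sqrt(-3931 - 1003818182625/13442) = sqrt(-1003871023127/13442) = I*sqrt(13494034292873134)/13442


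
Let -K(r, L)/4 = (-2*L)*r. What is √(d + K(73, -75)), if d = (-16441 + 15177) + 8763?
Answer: I*√36301 ≈ 190.53*I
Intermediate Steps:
K(r, L) = 8*L*r (K(r, L) = -4*(-2*L)*r = -(-8)*L*r = 8*L*r)
d = 7499 (d = -1264 + 8763 = 7499)
√(d + K(73, -75)) = √(7499 + 8*(-75)*73) = √(7499 - 43800) = √(-36301) = I*√36301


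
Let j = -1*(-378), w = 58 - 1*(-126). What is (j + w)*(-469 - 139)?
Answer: -341696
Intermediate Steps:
w = 184 (w = 58 + 126 = 184)
j = 378
(j + w)*(-469 - 139) = (378 + 184)*(-469 - 139) = 562*(-608) = -341696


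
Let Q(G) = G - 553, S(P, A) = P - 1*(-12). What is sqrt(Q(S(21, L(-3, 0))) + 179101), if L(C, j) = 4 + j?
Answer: sqrt(178581) ≈ 422.59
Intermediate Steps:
S(P, A) = 12 + P (S(P, A) = P + 12 = 12 + P)
Q(G) = -553 + G
sqrt(Q(S(21, L(-3, 0))) + 179101) = sqrt((-553 + (12 + 21)) + 179101) = sqrt((-553 + 33) + 179101) = sqrt(-520 + 179101) = sqrt(178581)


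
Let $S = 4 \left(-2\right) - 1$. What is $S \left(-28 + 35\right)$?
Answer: $-63$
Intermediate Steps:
$S = -9$ ($S = -8 - 1 = -9$)
$S \left(-28 + 35\right) = - 9 \left(-28 + 35\right) = \left(-9\right) 7 = -63$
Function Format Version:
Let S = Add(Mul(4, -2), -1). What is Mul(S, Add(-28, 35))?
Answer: -63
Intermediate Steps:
S = -9 (S = Add(-8, -1) = -9)
Mul(S, Add(-28, 35)) = Mul(-9, Add(-28, 35)) = Mul(-9, 7) = -63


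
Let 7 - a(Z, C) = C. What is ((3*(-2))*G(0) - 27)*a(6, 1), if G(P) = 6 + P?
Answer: -378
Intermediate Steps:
a(Z, C) = 7 - C
((3*(-2))*G(0) - 27)*a(6, 1) = ((3*(-2))*(6 + 0) - 27)*(7 - 1*1) = (-6*6 - 27)*(7 - 1) = (-36 - 27)*6 = -63*6 = -378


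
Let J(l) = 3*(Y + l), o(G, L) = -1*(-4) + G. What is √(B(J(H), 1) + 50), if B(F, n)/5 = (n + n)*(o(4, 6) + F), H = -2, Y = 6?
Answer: 5*√10 ≈ 15.811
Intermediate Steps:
o(G, L) = 4 + G
J(l) = 18 + 3*l (J(l) = 3*(6 + l) = 18 + 3*l)
B(F, n) = 10*n*(8 + F) (B(F, n) = 5*((n + n)*((4 + 4) + F)) = 5*((2*n)*(8 + F)) = 5*(2*n*(8 + F)) = 10*n*(8 + F))
√(B(J(H), 1) + 50) = √(10*1*(8 + (18 + 3*(-2))) + 50) = √(10*1*(8 + (18 - 6)) + 50) = √(10*1*(8 + 12) + 50) = √(10*1*20 + 50) = √(200 + 50) = √250 = 5*√10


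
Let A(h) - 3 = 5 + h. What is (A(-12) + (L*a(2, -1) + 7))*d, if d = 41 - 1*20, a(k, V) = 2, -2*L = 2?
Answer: 21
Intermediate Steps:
L = -1 (L = -½*2 = -1)
d = 21 (d = 41 - 20 = 21)
A(h) = 8 + h (A(h) = 3 + (5 + h) = 8 + h)
(A(-12) + (L*a(2, -1) + 7))*d = ((8 - 12) + (-1*2 + 7))*21 = (-4 + (-2 + 7))*21 = (-4 + 5)*21 = 1*21 = 21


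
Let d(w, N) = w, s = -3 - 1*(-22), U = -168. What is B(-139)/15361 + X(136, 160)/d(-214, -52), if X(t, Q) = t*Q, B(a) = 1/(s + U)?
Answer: -24902024427/244900423 ≈ -101.68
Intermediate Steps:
s = 19 (s = -3 + 22 = 19)
B(a) = -1/149 (B(a) = 1/(19 - 168) = 1/(-149) = -1/149)
X(t, Q) = Q*t
B(-139)/15361 + X(136, 160)/d(-214, -52) = -1/149/15361 + (160*136)/(-214) = -1/149*1/15361 + 21760*(-1/214) = -1/2288789 - 10880/107 = -24902024427/244900423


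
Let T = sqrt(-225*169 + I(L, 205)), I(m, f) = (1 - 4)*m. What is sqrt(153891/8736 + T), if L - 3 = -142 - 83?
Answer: sqrt(9336054 + 1589952*I*sqrt(4151))/728 ≈ 10.288 + 9.3934*I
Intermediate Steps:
L = -222 (L = 3 + (-142 - 83) = 3 - 225 = -222)
I(m, f) = -3*m
T = 3*I*sqrt(4151) (T = sqrt(-225*169 - 3*(-222)) = sqrt(-38025 + 666) = sqrt(-37359) = 3*I*sqrt(4151) ≈ 193.28*I)
sqrt(153891/8736 + T) = sqrt(153891/8736 + 3*I*sqrt(4151)) = sqrt(153891*(1/8736) + 3*I*sqrt(4151)) = sqrt(51297/2912 + 3*I*sqrt(4151))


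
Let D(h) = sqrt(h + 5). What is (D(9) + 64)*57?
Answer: 3648 + 57*sqrt(14) ≈ 3861.3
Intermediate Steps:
D(h) = sqrt(5 + h)
(D(9) + 64)*57 = (sqrt(5 + 9) + 64)*57 = (sqrt(14) + 64)*57 = (64 + sqrt(14))*57 = 3648 + 57*sqrt(14)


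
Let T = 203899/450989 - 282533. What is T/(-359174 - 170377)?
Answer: 14157674582/26535741771 ≈ 0.53353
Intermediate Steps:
T = -127419071238/450989 (T = 203899*(1/450989) - 282533 = 203899/450989 - 282533 = -127419071238/450989 ≈ -2.8253e+5)
T/(-359174 - 170377) = -127419071238/(450989*(-359174 - 170377)) = -127419071238/450989/(-529551) = -127419071238/450989*(-1/529551) = 14157674582/26535741771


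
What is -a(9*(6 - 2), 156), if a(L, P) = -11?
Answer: 11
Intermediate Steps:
-a(9*(6 - 2), 156) = -1*(-11) = 11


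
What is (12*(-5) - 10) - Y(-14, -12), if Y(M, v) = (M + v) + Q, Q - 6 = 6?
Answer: -56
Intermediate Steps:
Q = 12 (Q = 6 + 6 = 12)
Y(M, v) = 12 + M + v (Y(M, v) = (M + v) + 12 = 12 + M + v)
(12*(-5) - 10) - Y(-14, -12) = (12*(-5) - 10) - (12 - 14 - 12) = (-60 - 10) - 1*(-14) = -70 + 14 = -56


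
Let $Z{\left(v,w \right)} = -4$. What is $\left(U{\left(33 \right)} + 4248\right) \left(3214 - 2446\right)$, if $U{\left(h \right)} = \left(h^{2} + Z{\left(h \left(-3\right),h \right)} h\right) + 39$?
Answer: $4027392$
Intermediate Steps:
$U{\left(h \right)} = 39 + h^{2} - 4 h$ ($U{\left(h \right)} = \left(h^{2} - 4 h\right) + 39 = 39 + h^{2} - 4 h$)
$\left(U{\left(33 \right)} + 4248\right) \left(3214 - 2446\right) = \left(\left(39 + 33^{2} - 132\right) + 4248\right) \left(3214 - 2446\right) = \left(\left(39 + 1089 - 132\right) + 4248\right) 768 = \left(996 + 4248\right) 768 = 5244 \cdot 768 = 4027392$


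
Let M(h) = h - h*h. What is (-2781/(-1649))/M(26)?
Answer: -2781/1071850 ≈ -0.0025946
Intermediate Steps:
M(h) = h - h**2
(-2781/(-1649))/M(26) = (-2781/(-1649))/((26*(1 - 1*26))) = (-2781*(-1/1649))/((26*(1 - 26))) = 2781/(1649*((26*(-25)))) = (2781/1649)/(-650) = (2781/1649)*(-1/650) = -2781/1071850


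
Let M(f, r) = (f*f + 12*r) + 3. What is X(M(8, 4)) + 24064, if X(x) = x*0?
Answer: 24064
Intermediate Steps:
M(f, r) = 3 + f² + 12*r (M(f, r) = (f² + 12*r) + 3 = 3 + f² + 12*r)
X(x) = 0
X(M(8, 4)) + 24064 = 0 + 24064 = 24064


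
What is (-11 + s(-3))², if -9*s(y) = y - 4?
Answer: 8464/81 ≈ 104.49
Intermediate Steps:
s(y) = 4/9 - y/9 (s(y) = -(y - 4)/9 = -(-4 + y)/9 = 4/9 - y/9)
(-11 + s(-3))² = (-11 + (4/9 - ⅑*(-3)))² = (-11 + (4/9 + ⅓))² = (-11 + 7/9)² = (-92/9)² = 8464/81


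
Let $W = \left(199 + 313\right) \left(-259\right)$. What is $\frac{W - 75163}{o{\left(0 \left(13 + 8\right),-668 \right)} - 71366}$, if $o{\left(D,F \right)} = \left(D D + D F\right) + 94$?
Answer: $\frac{207771}{71272} \approx 2.9152$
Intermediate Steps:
$o{\left(D,F \right)} = 94 + D^{2} + D F$ ($o{\left(D,F \right)} = \left(D^{2} + D F\right) + 94 = 94 + D^{2} + D F$)
$W = -132608$ ($W = 512 \left(-259\right) = -132608$)
$\frac{W - 75163}{o{\left(0 \left(13 + 8\right),-668 \right)} - 71366} = \frac{-132608 - 75163}{\left(94 + \left(0 \left(13 + 8\right)\right)^{2} + 0 \left(13 + 8\right) \left(-668\right)\right) - 71366} = - \frac{207771}{\left(94 + \left(0 \cdot 21\right)^{2} + 0 \cdot 21 \left(-668\right)\right) - 71366} = - \frac{207771}{\left(94 + 0^{2} + 0 \left(-668\right)\right) - 71366} = - \frac{207771}{\left(94 + 0 + 0\right) - 71366} = - \frac{207771}{94 - 71366} = - \frac{207771}{-71272} = \left(-207771\right) \left(- \frac{1}{71272}\right) = \frac{207771}{71272}$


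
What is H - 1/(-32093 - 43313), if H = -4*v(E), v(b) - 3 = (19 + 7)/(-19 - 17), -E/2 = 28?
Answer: -6183283/678654 ≈ -9.1111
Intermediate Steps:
E = -56 (E = -2*28 = -56)
v(b) = 41/18 (v(b) = 3 + (19 + 7)/(-19 - 17) = 3 + 26/(-36) = 3 + 26*(-1/36) = 3 - 13/18 = 41/18)
H = -82/9 (H = -4*41/18 = -82/9 ≈ -9.1111)
H - 1/(-32093 - 43313) = -82/9 - 1/(-32093 - 43313) = -82/9 - 1/(-75406) = -82/9 - 1*(-1/75406) = -82/9 + 1/75406 = -6183283/678654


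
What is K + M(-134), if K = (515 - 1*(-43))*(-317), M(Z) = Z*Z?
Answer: -158930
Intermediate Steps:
M(Z) = Z²
K = -176886 (K = (515 + 43)*(-317) = 558*(-317) = -176886)
K + M(-134) = -176886 + (-134)² = -176886 + 17956 = -158930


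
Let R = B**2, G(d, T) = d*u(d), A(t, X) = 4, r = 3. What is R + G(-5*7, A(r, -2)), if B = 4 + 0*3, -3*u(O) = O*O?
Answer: 42923/3 ≈ 14308.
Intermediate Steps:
u(O) = -O**2/3 (u(O) = -O*O/3 = -O**2/3)
G(d, T) = -d**3/3 (G(d, T) = d*(-d**2/3) = -d**3/3)
B = 4 (B = 4 + 0 = 4)
R = 16 (R = 4**2 = 16)
R + G(-5*7, A(r, -2)) = 16 - (-5*7)**3/3 = 16 - 1/3*(-35)**3 = 16 - 1/3*(-42875) = 16 + 42875/3 = 42923/3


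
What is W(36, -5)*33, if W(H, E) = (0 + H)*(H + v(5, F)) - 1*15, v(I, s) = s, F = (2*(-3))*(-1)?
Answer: 49401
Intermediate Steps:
F = 6 (F = -6*(-1) = 6)
W(H, E) = -15 + H*(6 + H) (W(H, E) = (0 + H)*(H + 6) - 1*15 = H*(6 + H) - 15 = -15 + H*(6 + H))
W(36, -5)*33 = (-15 + 36² + 6*36)*33 = (-15 + 1296 + 216)*33 = 1497*33 = 49401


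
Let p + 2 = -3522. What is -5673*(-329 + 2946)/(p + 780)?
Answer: 14846241/2744 ≈ 5410.4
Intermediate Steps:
p = -3524 (p = -2 - 3522 = -3524)
-5673*(-329 + 2946)/(p + 780) = -5673*(-329 + 2946)/(-3524 + 780) = -5673/((-2744/2617)) = -5673/((-2744*1/2617)) = -5673/(-2744/2617) = -5673*(-2617/2744) = 14846241/2744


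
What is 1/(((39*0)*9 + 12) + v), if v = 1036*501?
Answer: 1/519048 ≈ 1.9266e-6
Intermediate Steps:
v = 519036
1/(((39*0)*9 + 12) + v) = 1/(((39*0)*9 + 12) + 519036) = 1/((0*9 + 12) + 519036) = 1/((0 + 12) + 519036) = 1/(12 + 519036) = 1/519048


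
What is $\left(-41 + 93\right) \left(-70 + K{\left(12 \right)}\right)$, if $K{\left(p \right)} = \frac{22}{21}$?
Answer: $- \frac{75296}{21} \approx -3585.5$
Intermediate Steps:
$K{\left(p \right)} = \frac{22}{21}$ ($K{\left(p \right)} = 22 \cdot \frac{1}{21} = \frac{22}{21}$)
$\left(-41 + 93\right) \left(-70 + K{\left(12 \right)}\right) = \left(-41 + 93\right) \left(-70 + \frac{22}{21}\right) = 52 \left(- \frac{1448}{21}\right) = - \frac{75296}{21}$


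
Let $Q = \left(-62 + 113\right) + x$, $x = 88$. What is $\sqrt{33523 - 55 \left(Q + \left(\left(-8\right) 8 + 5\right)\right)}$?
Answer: $\sqrt{29123} \approx 170.65$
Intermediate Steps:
$Q = 139$ ($Q = \left(-62 + 113\right) + 88 = 51 + 88 = 139$)
$\sqrt{33523 - 55 \left(Q + \left(\left(-8\right) 8 + 5\right)\right)} = \sqrt{33523 - 55 \left(139 + \left(\left(-8\right) 8 + 5\right)\right)} = \sqrt{33523 - 55 \left(139 + \left(-64 + 5\right)\right)} = \sqrt{33523 - 55 \left(139 - 59\right)} = \sqrt{33523 - 55 \cdot 80} = \sqrt{33523 - 4400} = \sqrt{29123}$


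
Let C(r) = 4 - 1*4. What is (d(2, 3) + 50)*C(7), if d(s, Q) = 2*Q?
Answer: 0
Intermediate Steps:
C(r) = 0 (C(r) = 4 - 4 = 0)
(d(2, 3) + 50)*C(7) = (2*3 + 50)*0 = (6 + 50)*0 = 56*0 = 0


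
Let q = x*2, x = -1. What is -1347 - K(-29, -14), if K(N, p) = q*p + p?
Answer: -1361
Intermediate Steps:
q = -2 (q = -1*2 = -2)
K(N, p) = -p (K(N, p) = -2*p + p = -p)
-1347 - K(-29, -14) = -1347 - (-1)*(-14) = -1347 - 1*14 = -1347 - 14 = -1361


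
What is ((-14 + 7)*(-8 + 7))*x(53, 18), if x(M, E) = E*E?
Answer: 2268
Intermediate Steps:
x(M, E) = E²
((-14 + 7)*(-8 + 7))*x(53, 18) = ((-14 + 7)*(-8 + 7))*18² = -7*(-1)*324 = 7*324 = 2268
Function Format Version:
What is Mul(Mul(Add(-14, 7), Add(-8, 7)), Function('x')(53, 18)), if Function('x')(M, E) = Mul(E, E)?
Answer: 2268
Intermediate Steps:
Function('x')(M, E) = Pow(E, 2)
Mul(Mul(Add(-14, 7), Add(-8, 7)), Function('x')(53, 18)) = Mul(Mul(Add(-14, 7), Add(-8, 7)), Pow(18, 2)) = Mul(Mul(-7, -1), 324) = Mul(7, 324) = 2268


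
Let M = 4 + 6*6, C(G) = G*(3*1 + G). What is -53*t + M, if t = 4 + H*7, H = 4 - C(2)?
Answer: 2054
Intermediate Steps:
C(G) = G*(3 + G)
H = -6 (H = 4 - 2*(3 + 2) = 4 - 2*5 = 4 - 1*10 = 4 - 10 = -6)
t = -38 (t = 4 - 6*7 = 4 - 42 = -38)
M = 40 (M = 4 + 36 = 40)
-53*t + M = -53*(-38) + 40 = 2014 + 40 = 2054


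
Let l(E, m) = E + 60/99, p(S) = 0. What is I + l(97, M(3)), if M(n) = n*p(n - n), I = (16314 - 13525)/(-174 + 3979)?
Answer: 12347942/125565 ≈ 98.339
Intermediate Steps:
I = 2789/3805 ≈ 0.73298
M(n) = 0 (M(n) = n*0 = 0)
l(E, m) = 20/33 + E (l(E, m) = E + 60*(1/99) = E + 20/33 = 20/33 + E)
I + l(97, M(3)) = 2789/3805 + (20/33 + 97) = 2789/3805 + 3221/33 = 12347942/125565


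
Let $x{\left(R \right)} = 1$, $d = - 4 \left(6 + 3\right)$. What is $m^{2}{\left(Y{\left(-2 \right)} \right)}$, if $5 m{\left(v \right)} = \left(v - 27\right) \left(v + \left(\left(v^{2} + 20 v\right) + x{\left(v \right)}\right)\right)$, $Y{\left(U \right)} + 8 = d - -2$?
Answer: $\frac{3712099329}{25} \approx 1.4848 \cdot 10^{8}$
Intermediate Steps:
$d = -36$ ($d = \left(-4\right) 9 = -36$)
$Y{\left(U \right)} = -42$ ($Y{\left(U \right)} = -8 - 34 = -42$)
$m{\left(v \right)} = \frac{\left(-27 + v\right) \left(1 + v^{2} + 21 v\right)}{5}$ ($m{\left(v \right)} = \frac{\left(v - 27\right) \left(v + \left(\left(v^{2} + 20 v\right) + 1\right)\right)}{5} = \frac{\left(-27 + v\right) \left(v + \left(1 + v^{2} + 20 v\right)\right)}{5} = \frac{\left(-27 + v\right) \left(1 + v^{2} + 21 v\right)}{5}$)
$m^{2}{\left(Y{\left(-2 \right)} \right)} = \left(- \frac{27}{5} - - \frac{23772}{5} - \frac{6 \left(-42\right)^{2}}{5} + \frac{\left(-42\right)^{3}}{5}\right)^{2} = \left(- \frac{27}{5} + \frac{23772}{5} - \frac{10584}{5} + \frac{1}{5} \left(-74088\right)\right)^{2} = \left(- \frac{27}{5} + \frac{23772}{5} - \frac{10584}{5} - \frac{74088}{5}\right)^{2} = \left(- \frac{60927}{5}\right)^{2} = \frac{3712099329}{25}$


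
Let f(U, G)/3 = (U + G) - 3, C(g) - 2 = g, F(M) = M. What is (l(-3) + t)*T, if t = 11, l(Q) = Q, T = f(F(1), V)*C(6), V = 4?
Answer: 384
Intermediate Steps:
C(g) = 2 + g
f(U, G) = -9 + 3*G + 3*U (f(U, G) = 3*((U + G) - 3) = 3*((G + U) - 3) = 3*(-3 + G + U) = -9 + 3*G + 3*U)
T = 48 (T = (-9 + 3*4 + 3*1)*(2 + 6) = (-9 + 12 + 3)*8 = 6*8 = 48)
(l(-3) + t)*T = (-3 + 11)*48 = 8*48 = 384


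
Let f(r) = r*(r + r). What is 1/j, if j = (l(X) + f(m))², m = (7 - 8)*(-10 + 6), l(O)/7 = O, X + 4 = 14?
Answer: 1/10404 ≈ 9.6117e-5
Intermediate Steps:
X = 10 (X = -4 + 14 = 10)
l(O) = 7*O
m = 4 (m = -1*(-4) = 4)
f(r) = 2*r² (f(r) = r*(2*r) = 2*r²)
j = 10404 (j = (7*10 + 2*4²)² = (70 + 2*16)² = (70 + 32)² = 102² = 10404)
1/j = 1/10404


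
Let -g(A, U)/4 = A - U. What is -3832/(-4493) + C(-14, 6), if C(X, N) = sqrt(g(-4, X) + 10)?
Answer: 3832/4493 + I*sqrt(30) ≈ 0.85288 + 5.4772*I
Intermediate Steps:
g(A, U) = -4*A + 4*U (g(A, U) = -4*(A - U) = -4*A + 4*U)
C(X, N) = sqrt(26 + 4*X) (C(X, N) = sqrt((-4*(-4) + 4*X) + 10) = sqrt((16 + 4*X) + 10) = sqrt(26 + 4*X))
-3832/(-4493) + C(-14, 6) = -3832/(-4493) + sqrt(26 + 4*(-14)) = -3832*(-1/4493) + sqrt(26 - 56) = 3832/4493 + sqrt(-30) = 3832/4493 + I*sqrt(30)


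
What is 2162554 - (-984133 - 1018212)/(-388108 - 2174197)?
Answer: 1108224184925/512461 ≈ 2.1626e+6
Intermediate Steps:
2162554 - (-984133 - 1018212)/(-388108 - 2174197) = 2162554 - (-2002345)/(-2562305) = 2162554 - (-2002345)*(-1)/2562305 = 2162554 - 1*400469/512461 = 2162554 - 400469/512461 = 1108224184925/512461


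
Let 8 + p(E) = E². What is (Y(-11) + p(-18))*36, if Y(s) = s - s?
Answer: 11376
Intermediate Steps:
Y(s) = 0
p(E) = -8 + E²
(Y(-11) + p(-18))*36 = (0 + (-8 + (-18)²))*36 = (0 + (-8 + 324))*36 = (0 + 316)*36 = 316*36 = 11376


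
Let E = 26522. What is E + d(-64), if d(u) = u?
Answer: 26458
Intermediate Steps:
E + d(-64) = 26522 - 64 = 26458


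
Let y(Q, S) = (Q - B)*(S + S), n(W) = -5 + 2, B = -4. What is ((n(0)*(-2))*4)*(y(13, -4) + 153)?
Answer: 408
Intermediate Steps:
n(W) = -3
y(Q, S) = 2*S*(4 + Q) (y(Q, S) = (Q - 1*(-4))*(S + S) = (Q + 4)*(2*S) = (4 + Q)*(2*S) = 2*S*(4 + Q))
((n(0)*(-2))*4)*(y(13, -4) + 153) = (-3*(-2)*4)*(2*(-4)*(4 + 13) + 153) = (6*4)*(2*(-4)*17 + 153) = 24*(-136 + 153) = 24*17 = 408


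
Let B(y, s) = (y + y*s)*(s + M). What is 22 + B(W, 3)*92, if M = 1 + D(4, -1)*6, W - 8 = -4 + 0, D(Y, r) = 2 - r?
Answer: 32406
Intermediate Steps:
W = 4 (W = 8 + (-4 + 0) = 8 - 4 = 4)
M = 19 (M = 1 + (2 - 1*(-1))*6 = 1 + (2 + 1)*6 = 1 + 3*6 = 1 + 18 = 19)
B(y, s) = (19 + s)*(y + s*y) (B(y, s) = (y + y*s)*(s + 19) = (y + s*y)*(19 + s) = (19 + s)*(y + s*y))
22 + B(W, 3)*92 = 22 + (4*(19 + 3² + 20*3))*92 = 22 + (4*(19 + 9 + 60))*92 = 22 + (4*88)*92 = 22 + 352*92 = 22 + 32384 = 32406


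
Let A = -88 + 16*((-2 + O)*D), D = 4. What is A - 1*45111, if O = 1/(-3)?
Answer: -136045/3 ≈ -45348.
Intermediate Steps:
O = -⅓ ≈ -0.33333
A = -712/3 (A = -88 + 16*((-2 - ⅓)*4) = -88 + 16*(-7/3*4) = -88 + 16*(-28/3) = -88 - 448/3 = -712/3 ≈ -237.33)
A - 1*45111 = -712/3 - 1*45111 = -712/3 - 45111 = -136045/3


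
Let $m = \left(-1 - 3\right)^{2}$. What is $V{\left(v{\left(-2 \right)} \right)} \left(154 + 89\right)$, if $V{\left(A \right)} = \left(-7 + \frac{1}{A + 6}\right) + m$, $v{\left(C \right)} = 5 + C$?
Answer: $2214$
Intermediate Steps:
$m = 16$ ($m = \left(-4\right)^{2} = 16$)
$V{\left(A \right)} = 9 + \frac{1}{6 + A}$ ($V{\left(A \right)} = \left(-7 + \frac{1}{A + 6}\right) + 16 = \left(-7 + \frac{1}{6 + A}\right) + 16 = 9 + \frac{1}{6 + A}$)
$V{\left(v{\left(-2 \right)} \right)} \left(154 + 89\right) = \frac{55 + 9 \left(5 - 2\right)}{6 + \left(5 - 2\right)} \left(154 + 89\right) = \frac{55 + 9 \cdot 3}{6 + 3} \cdot 243 = \frac{55 + 27}{9} \cdot 243 = \frac{1}{9} \cdot 82 \cdot 243 = \frac{82}{9} \cdot 243 = 2214$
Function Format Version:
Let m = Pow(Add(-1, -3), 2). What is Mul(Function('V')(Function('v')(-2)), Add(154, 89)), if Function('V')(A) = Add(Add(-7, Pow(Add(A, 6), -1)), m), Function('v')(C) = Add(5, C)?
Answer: 2214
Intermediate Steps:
m = 16 (m = Pow(-4, 2) = 16)
Function('V')(A) = Add(9, Pow(Add(6, A), -1)) (Function('V')(A) = Add(Add(-7, Pow(Add(A, 6), -1)), 16) = Add(Add(-7, Pow(Add(6, A), -1)), 16) = Add(9, Pow(Add(6, A), -1)))
Mul(Function('V')(Function('v')(-2)), Add(154, 89)) = Mul(Mul(Pow(Add(6, Add(5, -2)), -1), Add(55, Mul(9, Add(5, -2)))), Add(154, 89)) = Mul(Mul(Pow(Add(6, 3), -1), Add(55, Mul(9, 3))), 243) = Mul(Mul(Pow(9, -1), Add(55, 27)), 243) = Mul(Mul(Rational(1, 9), 82), 243) = Mul(Rational(82, 9), 243) = 2214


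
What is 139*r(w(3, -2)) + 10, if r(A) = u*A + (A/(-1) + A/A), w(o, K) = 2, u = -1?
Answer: -407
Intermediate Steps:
r(A) = 1 - 2*A (r(A) = -A + (A/(-1) + A/A) = -A + (A*(-1) + 1) = -A + (-A + 1) = -A + (1 - A) = 1 - 2*A)
139*r(w(3, -2)) + 10 = 139*(1 - 2*2) + 10 = 139*(1 - 4) + 10 = 139*(-3) + 10 = -417 + 10 = -407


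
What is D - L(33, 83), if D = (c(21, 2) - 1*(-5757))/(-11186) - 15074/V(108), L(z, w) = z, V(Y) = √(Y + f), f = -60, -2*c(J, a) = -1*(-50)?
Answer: -187435/5593 - 7537*√3/6 ≈ -2209.3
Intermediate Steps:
c(J, a) = -25 (c(J, a) = -(-1)*(-50)/2 = -½*50 = -25)
V(Y) = √(-60 + Y) (V(Y) = √(Y - 60) = √(-60 + Y))
D = -2866/5593 - 7537*√3/6 (D = (-25 - 1*(-5757))/(-11186) - 15074/√(-60 + 108) = (-25 + 5757)*(-1/11186) - 15074*√3/12 = 5732*(-1/11186) - 15074*√3/12 = -2866/5593 - 7537*√3/6 ≈ -2176.3)
D - L(33, 83) = (-2866/5593 - 7537*√3/6) - 1*33 = (-2866/5593 - 7537*√3/6) - 33 = -187435/5593 - 7537*√3/6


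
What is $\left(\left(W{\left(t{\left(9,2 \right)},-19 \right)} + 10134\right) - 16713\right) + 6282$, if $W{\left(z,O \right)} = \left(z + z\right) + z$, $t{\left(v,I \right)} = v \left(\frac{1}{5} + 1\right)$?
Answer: $- \frac{1323}{5} \approx -264.6$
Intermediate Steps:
$t{\left(v,I \right)} = \frac{6 v}{5}$ ($t{\left(v,I \right)} = v \left(\frac{1}{5} + 1\right) = v \frac{6}{5} = \frac{6 v}{5}$)
$W{\left(z,O \right)} = 3 z$ ($W{\left(z,O \right)} = 2 z + z = 3 z$)
$\left(\left(W{\left(t{\left(9,2 \right)},-19 \right)} + 10134\right) - 16713\right) + 6282 = \left(\left(3 \cdot \frac{6}{5} \cdot 9 + 10134\right) - 16713\right) + 6282 = \left(\left(3 \cdot \frac{54}{5} + 10134\right) - 16713\right) + 6282 = \left(\left(\frac{162}{5} + 10134\right) - 16713\right) + 6282 = \left(\frac{50832}{5} - 16713\right) + 6282 = - \frac{32733}{5} + 6282 = - \frac{1323}{5}$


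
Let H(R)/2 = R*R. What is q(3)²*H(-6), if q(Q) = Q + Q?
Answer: 2592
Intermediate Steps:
H(R) = 2*R² (H(R) = 2*(R*R) = 2*R²)
q(Q) = 2*Q
q(3)²*H(-6) = (2*3)²*(2*(-6)²) = 6²*(2*36) = 36*72 = 2592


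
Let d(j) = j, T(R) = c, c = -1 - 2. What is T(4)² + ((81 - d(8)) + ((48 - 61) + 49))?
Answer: 118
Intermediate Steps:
c = -3
T(R) = -3
T(4)² + ((81 - d(8)) + ((48 - 61) + 49)) = (-3)² + ((81 - 1*8) + ((48 - 61) + 49)) = 9 + ((81 - 8) + (-13 + 49)) = 9 + (73 + 36) = 9 + 109 = 118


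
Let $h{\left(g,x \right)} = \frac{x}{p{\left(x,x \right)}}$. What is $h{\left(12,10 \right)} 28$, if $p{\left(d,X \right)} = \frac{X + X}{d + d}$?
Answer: $280$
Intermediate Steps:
$p{\left(d,X \right)} = \frac{X}{d}$ ($p{\left(d,X \right)} = \frac{2 X}{2 d} = 2 X \frac{1}{2 d} = \frac{X}{d}$)
$h{\left(g,x \right)} = x$ ($h{\left(g,x \right)} = \frac{x}{x \frac{1}{x}} = \frac{x}{1} = x 1 = x$)
$h{\left(12,10 \right)} 28 = 10 \cdot 28 = 280$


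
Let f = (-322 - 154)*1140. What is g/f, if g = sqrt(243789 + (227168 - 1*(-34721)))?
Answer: -sqrt(505678)/542640 ≈ -0.0013105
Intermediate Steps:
f = -542640 (f = -476*1140 = -542640)
g = sqrt(505678) (g = sqrt(243789 + (227168 + 34721)) = sqrt(243789 + 261889) = sqrt(505678) ≈ 711.11)
g/f = sqrt(505678)/(-542640) = sqrt(505678)*(-1/542640) = -sqrt(505678)/542640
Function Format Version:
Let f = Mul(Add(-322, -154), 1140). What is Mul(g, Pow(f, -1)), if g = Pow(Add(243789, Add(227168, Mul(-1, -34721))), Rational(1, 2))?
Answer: Mul(Rational(-1, 542640), Pow(505678, Rational(1, 2))) ≈ -0.0013105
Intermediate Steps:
f = -542640 (f = Mul(-476, 1140) = -542640)
g = Pow(505678, Rational(1, 2)) (g = Pow(Add(243789, Add(227168, 34721)), Rational(1, 2)) = Pow(Add(243789, 261889), Rational(1, 2)) = Pow(505678, Rational(1, 2)) ≈ 711.11)
Mul(g, Pow(f, -1)) = Mul(Pow(505678, Rational(1, 2)), Pow(-542640, -1)) = Mul(Pow(505678, Rational(1, 2)), Rational(-1, 542640)) = Mul(Rational(-1, 542640), Pow(505678, Rational(1, 2)))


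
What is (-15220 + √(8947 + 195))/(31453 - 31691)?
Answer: 7610/119 - √9142/238 ≈ 63.548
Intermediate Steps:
(-15220 + √(8947 + 195))/(31453 - 31691) = (-15220 + √9142)/(-238) = (-15220 + √9142)*(-1/238) = 7610/119 - √9142/238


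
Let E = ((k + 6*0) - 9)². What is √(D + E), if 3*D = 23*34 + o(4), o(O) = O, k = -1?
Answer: √362 ≈ 19.026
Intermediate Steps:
D = 262 (D = (23*34 + 4)/3 = (782 + 4)/3 = (⅓)*786 = 262)
E = 100 (E = ((-1 + 6*0) - 9)² = ((-1 + 0) - 9)² = (-1 - 9)² = (-10)² = 100)
√(D + E) = √(262 + 100) = √362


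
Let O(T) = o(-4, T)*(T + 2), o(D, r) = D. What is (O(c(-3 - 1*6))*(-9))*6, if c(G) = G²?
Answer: 17928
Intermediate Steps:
O(T) = -8 - 4*T (O(T) = -4*(T + 2) = -4*(2 + T) = -8 - 4*T)
(O(c(-3 - 1*6))*(-9))*6 = ((-8 - 4*(-3 - 1*6)²)*(-9))*6 = ((-8 - 4*(-3 - 6)²)*(-9))*6 = ((-8 - 4*(-9)²)*(-9))*6 = ((-8 - 4*81)*(-9))*6 = ((-8 - 324)*(-9))*6 = -332*(-9)*6 = 2988*6 = 17928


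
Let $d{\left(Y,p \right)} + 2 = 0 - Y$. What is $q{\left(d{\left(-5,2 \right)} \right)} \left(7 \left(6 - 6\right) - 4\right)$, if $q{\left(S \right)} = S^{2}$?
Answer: $-36$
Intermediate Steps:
$d{\left(Y,p \right)} = -2 - Y$ ($d{\left(Y,p \right)} = -2 + \left(0 - Y\right) = -2 - Y$)
$q{\left(d{\left(-5,2 \right)} \right)} \left(7 \left(6 - 6\right) - 4\right) = \left(-2 - -5\right)^{2} \left(7 \left(6 - 6\right) - 4\right) = \left(-2 + 5\right)^{2} \left(7 \left(6 - 6\right) - 4\right) = 3^{2} \left(7 \cdot 0 - 4\right) = 9 \left(0 - 4\right) = 9 \left(-4\right) = -36$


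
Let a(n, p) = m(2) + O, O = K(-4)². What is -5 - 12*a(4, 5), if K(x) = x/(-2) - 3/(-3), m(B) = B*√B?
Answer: -113 - 24*√2 ≈ -146.94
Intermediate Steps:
m(B) = B^(3/2)
K(x) = 1 - x/2 (K(x) = x*(-½) - 3*(-⅓) = -x/2 + 1 = 1 - x/2)
O = 9 (O = (1 - ½*(-4))² = (1 + 2)² = 3² = 9)
a(n, p) = 9 + 2*√2 (a(n, p) = 2^(3/2) + 9 = 2*√2 + 9 = 9 + 2*√2)
-5 - 12*a(4, 5) = -5 - 12*(9 + 2*√2) = -5 + (-108 - 24*√2) = -113 - 24*√2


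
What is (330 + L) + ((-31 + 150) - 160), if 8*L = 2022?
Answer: 2167/4 ≈ 541.75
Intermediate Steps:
L = 1011/4 (L = (1/8)*2022 = 1011/4 ≈ 252.75)
(330 + L) + ((-31 + 150) - 160) = (330 + 1011/4) + ((-31 + 150) - 160) = 2331/4 + (119 - 160) = 2331/4 - 41 = 2167/4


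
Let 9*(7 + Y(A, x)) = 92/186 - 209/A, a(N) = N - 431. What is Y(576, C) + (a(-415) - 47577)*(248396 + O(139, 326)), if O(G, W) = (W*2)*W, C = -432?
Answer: -3586991223205391/160704 ≈ -2.2320e+10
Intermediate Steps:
a(N) = -431 + N
O(G, W) = 2*W**2 (O(G, W) = (2*W)*W = 2*W**2)
Y(A, x) = -5813/837 - 209/(9*A) (Y(A, x) = -7 + (92/186 - 209/A)/9 = -7 + (92*(1/186) - 209/A)/9 = -7 + (46/93 - 209/A)/9 = -7 + (46/837 - 209/(9*A)) = -5813/837 - 209/(9*A))
Y(576, C) + (a(-415) - 47577)*(248396 + O(139, 326)) = (1/837)*(-19437 - 5813*576)/576 + ((-431 - 415) - 47577)*(248396 + 2*326**2) = (1/837)*(1/576)*(-19437 - 3348288) + (-846 - 47577)*(248396 + 2*106276) = (1/837)*(1/576)*(-3367725) - 48423*(248396 + 212552) = -1122575/160704 - 48423*460948 = -1122575/160704 - 22320485004 = -3586991223205391/160704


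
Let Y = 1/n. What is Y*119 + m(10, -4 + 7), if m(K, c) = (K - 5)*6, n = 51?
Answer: 97/3 ≈ 32.333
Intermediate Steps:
m(K, c) = -30 + 6*K (m(K, c) = (-5 + K)*6 = -30 + 6*K)
Y = 1/51 ≈ 0.019608
Y*119 + m(10, -4 + 7) = (1/51)*119 + (-30 + 6*10) = 7/3 + (-30 + 60) = 7/3 + 30 = 97/3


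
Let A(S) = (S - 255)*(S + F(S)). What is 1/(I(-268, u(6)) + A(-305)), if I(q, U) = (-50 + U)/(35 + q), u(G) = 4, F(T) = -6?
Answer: 233/40579326 ≈ 5.7418e-6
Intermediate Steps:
A(S) = (-255 + S)*(-6 + S) (A(S) = (S - 255)*(S - 6) = (-255 + S)*(-6 + S))
I(q, U) = (-50 + U)/(35 + q)
1/(I(-268, u(6)) + A(-305)) = 1/((-50 + 4)/(35 - 268) + (1530 + (-305)² - 261*(-305))) = 1/(-46/(-233) + (1530 + 93025 + 79605)) = 1/(-1/233*(-46) + 174160) = 1/(46/233 + 174160) = 1/(40579326/233) = 233/40579326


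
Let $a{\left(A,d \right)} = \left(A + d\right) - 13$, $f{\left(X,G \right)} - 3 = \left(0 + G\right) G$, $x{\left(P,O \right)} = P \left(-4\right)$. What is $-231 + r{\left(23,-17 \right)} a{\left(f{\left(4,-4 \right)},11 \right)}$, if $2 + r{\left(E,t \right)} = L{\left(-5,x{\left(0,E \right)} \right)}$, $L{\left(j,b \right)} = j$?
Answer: $-350$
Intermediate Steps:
$x{\left(P,O \right)} = - 4 P$
$r{\left(E,t \right)} = -7$ ($r{\left(E,t \right)} = -2 - 5 = -7$)
$f{\left(X,G \right)} = 3 + G^{2}$ ($f{\left(X,G \right)} = 3 + \left(0 + G\right) G = 3 + G G = 3 + G^{2}$)
$a{\left(A,d \right)} = -13 + A + d$
$-231 + r{\left(23,-17 \right)} a{\left(f{\left(4,-4 \right)},11 \right)} = -231 - 7 \left(-13 + \left(3 + \left(-4\right)^{2}\right) + 11\right) = -231 - 7 \left(-13 + \left(3 + 16\right) + 11\right) = -231 - 7 \left(-13 + 19 + 11\right) = -231 - 119 = -350$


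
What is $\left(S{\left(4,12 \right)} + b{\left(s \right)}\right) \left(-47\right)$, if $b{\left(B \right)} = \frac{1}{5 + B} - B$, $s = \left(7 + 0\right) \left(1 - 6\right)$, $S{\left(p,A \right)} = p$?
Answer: $- \frac{54943}{30} \approx -1831.4$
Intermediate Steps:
$s = -35$ ($s = 7 \left(-5\right) = -35$)
$\left(S{\left(4,12 \right)} + b{\left(s \right)}\right) \left(-47\right) = \left(4 + \frac{1 - \left(-35\right)^{2} - -175}{5 - 35}\right) \left(-47\right) = \left(4 + \frac{1 - 1225 + 175}{-30}\right) \left(-47\right) = \left(4 - \frac{1 - 1225 + 175}{30}\right) \left(-47\right) = \left(4 - - \frac{1049}{30}\right) \left(-47\right) = \left(4 + \frac{1049}{30}\right) \left(-47\right) = \frac{1169}{30} \left(-47\right) = - \frac{54943}{30}$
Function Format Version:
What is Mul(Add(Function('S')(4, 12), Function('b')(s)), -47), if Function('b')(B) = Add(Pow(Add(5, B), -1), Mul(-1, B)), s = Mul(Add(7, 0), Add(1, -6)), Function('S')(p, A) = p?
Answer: Rational(-54943, 30) ≈ -1831.4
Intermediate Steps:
s = -35 (s = Mul(7, -5) = -35)
Mul(Add(Function('S')(4, 12), Function('b')(s)), -47) = Mul(Add(4, Mul(Pow(Add(5, -35), -1), Add(1, Mul(-1, Pow(-35, 2)), Mul(-5, -35)))), -47) = Mul(Add(4, Mul(Pow(-30, -1), Add(1, Mul(-1, 1225), 175))), -47) = Mul(Add(4, Mul(Rational(-1, 30), Add(1, -1225, 175))), -47) = Mul(Add(4, Mul(Rational(-1, 30), -1049)), -47) = Mul(Add(4, Rational(1049, 30)), -47) = Mul(Rational(1169, 30), -47) = Rational(-54943, 30)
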